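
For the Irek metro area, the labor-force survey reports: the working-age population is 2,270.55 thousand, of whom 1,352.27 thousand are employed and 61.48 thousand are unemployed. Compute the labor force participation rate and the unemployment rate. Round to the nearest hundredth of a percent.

Labor force participation rate ≈ 62.26%; unemployment rate ≈ 4.35%.

Labor force = employed + unemployed = 1,352.27 + 61.48 = 1,413.75 thousand.
Unemployment rate = 61.48 / 1,413.75 = 4.35%.
Labor force participation rate = 1,413.75 / 2,270.55 = 62.26%.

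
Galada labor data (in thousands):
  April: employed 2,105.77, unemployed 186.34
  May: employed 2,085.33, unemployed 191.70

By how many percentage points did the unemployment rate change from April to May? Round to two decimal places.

The unemployment rate changed by +0.29 percentage points.

April: labor force = 2,105.77 + 186.34 = 2,292.11; u = 186.34/2,292.11 = 8.13%.
May: labor force = 2,085.33 + 191.70 = 2,277.03; u = 191.70/2,277.03 = 8.42%.
Change = 8.42% − 8.13% = +0.29 pp.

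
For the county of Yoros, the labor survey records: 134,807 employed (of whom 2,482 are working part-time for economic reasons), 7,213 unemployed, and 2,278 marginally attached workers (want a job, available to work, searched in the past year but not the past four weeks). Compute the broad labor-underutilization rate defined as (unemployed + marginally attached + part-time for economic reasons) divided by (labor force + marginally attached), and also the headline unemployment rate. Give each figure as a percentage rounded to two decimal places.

Broad underutilization rate ≈ 8.30%; headline unemployment rate ≈ 5.08%.

Labor force = 134,807 + 7,213 = 142,020.
Numerator = 7,213 + 2,278 + 2,482 = 11,973.
Denominator = 142,020 + 2,278 = 144,298.
Broad rate = 11,973 / 144,298 = 8.30%.
Headline unemployment rate = 7,213 / 142,020 = 5.08%.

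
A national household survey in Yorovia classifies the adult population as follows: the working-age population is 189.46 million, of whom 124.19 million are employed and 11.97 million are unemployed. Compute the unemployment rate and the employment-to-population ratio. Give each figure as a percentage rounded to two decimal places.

Labor force = employed + unemployed = 124.19 + 11.97 = 136.16 million.
Unemployment rate = 11.97 / 136.16 = 8.79%.
Employment-population ratio = 124.19 / 189.46 = 65.55%.

Unemployment rate ≈ 8.79%; employment-population ratio ≈ 65.55%.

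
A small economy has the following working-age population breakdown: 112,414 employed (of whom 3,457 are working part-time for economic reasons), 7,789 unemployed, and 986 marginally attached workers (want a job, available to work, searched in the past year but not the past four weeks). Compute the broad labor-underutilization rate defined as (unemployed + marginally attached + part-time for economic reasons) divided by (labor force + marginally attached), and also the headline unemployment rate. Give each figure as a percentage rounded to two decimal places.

Broad underutilization rate ≈ 10.09%; headline unemployment rate ≈ 6.48%.

Labor force = 112,414 + 7,789 = 120,203.
Numerator = 7,789 + 986 + 3,457 = 12,232.
Denominator = 120,203 + 986 = 121,189.
Broad rate = 12,232 / 121,189 = 10.09%.
Headline unemployment rate = 7,789 / 120,203 = 6.48%.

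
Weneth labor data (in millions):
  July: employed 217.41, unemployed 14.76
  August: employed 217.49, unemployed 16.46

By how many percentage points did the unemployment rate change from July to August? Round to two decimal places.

July: labor force = 217.41 + 14.76 = 232.17; u = 14.76/232.17 = 6.36%.
August: labor force = 217.49 + 16.46 = 233.95; u = 16.46/233.95 = 7.04%.
Change = 7.04% − 6.36% = +0.68 pp.

The unemployment rate changed by +0.68 percentage points.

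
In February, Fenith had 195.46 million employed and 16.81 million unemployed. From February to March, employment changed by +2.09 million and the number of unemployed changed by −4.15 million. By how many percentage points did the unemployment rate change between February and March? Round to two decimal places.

The unemployment rate changed by −1.90 percentage points.

February: labor force = 195.46 + 16.81 = 212.27; u = 16.81/212.27 = 7.92%.
March: labor force = 197.55 + 12.66 = 210.21; u = 12.66/210.21 = 6.02%.
Change = 6.02% − 7.92% = −1.90 pp.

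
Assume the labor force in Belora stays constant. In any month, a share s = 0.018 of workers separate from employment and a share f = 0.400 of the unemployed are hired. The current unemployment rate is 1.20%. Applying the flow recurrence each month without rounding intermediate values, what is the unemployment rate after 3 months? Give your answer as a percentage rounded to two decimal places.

Unemployment rate after three months ≈ 3.69%.

With a fixed labor force, u_{t+1} = u_t + s·(1−u_t) − f·u_t = u_t·(1−s−f) + s.
Here 1−s−f = 0.582 and s = 0.018.
u_1 = 0.012000 × 0.582 + 0.018 = 0.024984.
u_2 = 0.024984 × 0.582 + 0.018 = 0.032541.
u_3 = 0.032541 × 0.582 + 0.018 = 0.036939.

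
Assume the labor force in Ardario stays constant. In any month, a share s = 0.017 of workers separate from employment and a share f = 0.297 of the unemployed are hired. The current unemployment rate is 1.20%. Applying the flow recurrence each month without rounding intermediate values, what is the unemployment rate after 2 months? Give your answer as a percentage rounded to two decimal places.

Unemployment rate after two months ≈ 3.43%.

With a fixed labor force, u_{t+1} = u_t + s·(1−u_t) − f·u_t = u_t·(1−s−f) + s.
Here 1−s−f = 0.686 and s = 0.017.
u_1 = 0.012000 × 0.686 + 0.017 = 0.025232.
u_2 = 0.025232 × 0.686 + 0.017 = 0.034309.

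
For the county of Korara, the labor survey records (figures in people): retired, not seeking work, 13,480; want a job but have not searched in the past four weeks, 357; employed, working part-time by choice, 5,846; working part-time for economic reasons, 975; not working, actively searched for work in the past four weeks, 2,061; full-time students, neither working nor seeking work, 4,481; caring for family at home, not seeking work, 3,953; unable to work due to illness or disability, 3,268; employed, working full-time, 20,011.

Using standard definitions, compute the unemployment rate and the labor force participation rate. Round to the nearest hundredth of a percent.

Employed = 5,846 + 975 + 20,011 = 26,832 (anyone who worked, including part-time for economic reasons, counts as employed).
Unemployed = 2,061.
Labor force = 26,832 + 2,061 = 28,893.
Not in labor force = 13,480 + 357 + 4,481 + 3,953 + 3,268 = 25,539 (those not working and not actively searching are outside the labor force — including those who want a job but have given up searching).
Civilian working-age population = 28,893 + 25,539 = 54,432.
Unemployment rate = 2,061 / 28,893 = 7.13%.
Labor force participation rate = 28,893 / 54,432 = 53.08%.

Unemployment rate ≈ 7.13%; labor force participation rate ≈ 53.08%.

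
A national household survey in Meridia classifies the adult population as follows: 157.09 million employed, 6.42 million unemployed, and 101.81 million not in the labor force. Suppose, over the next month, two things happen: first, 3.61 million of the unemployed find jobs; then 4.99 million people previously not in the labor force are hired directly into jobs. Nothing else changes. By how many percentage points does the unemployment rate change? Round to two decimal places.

The unemployment rate changes by −2.26 percentage points.

Initially, labor force = 157.09 + 6.42 = 163.51 million, so u = 6.42/163.51 = 3.93%.
After the first change, unemployed falls and employed rises by 3.61; labor force unchanged → E = 160.70, U = 2.81, labor force = 163.51 million.
After the second change, employed and labor force both rise by 4.99; unemployed unchanged → E = 165.69, U = 2.81, labor force = 168.50 million.
New unemployment rate = 2.81 / 168.50 = 1.67%.
Change = 1.67% − 3.93% = −2.26 percentage points.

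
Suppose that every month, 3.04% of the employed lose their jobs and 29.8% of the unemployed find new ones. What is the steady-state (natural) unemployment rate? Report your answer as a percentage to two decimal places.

At steady state the flows balance: s·E = f·U, so U/(E+U) = s/(s+f).
u* = 3.04 / (3.04 + 29.8) = 3.04 / 32.84 = 9.26%.

Steady-state unemployment rate ≈ 9.26%.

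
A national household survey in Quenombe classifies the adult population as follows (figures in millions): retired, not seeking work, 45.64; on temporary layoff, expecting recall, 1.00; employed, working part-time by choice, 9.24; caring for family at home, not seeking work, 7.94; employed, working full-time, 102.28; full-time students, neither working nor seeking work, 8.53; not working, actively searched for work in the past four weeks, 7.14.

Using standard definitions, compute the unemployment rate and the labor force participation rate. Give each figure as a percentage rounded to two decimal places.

Unemployment rate ≈ 6.80%; labor force participation rate ≈ 65.83%.

Employed = 9.24 + 102.28 = 111.52 million.
Unemployed = 1.00 + 7.14 = 8.14 million (jobless and actively searching, or on temporary layoff).
Labor force = 111.52 + 8.14 = 119.66 million.
Not in labor force = 45.64 + 7.94 + 8.53 = 62.11 million (those not working and not actively searching are outside the labor force).
Civilian working-age population = 119.66 + 62.11 = 181.77 million.
Unemployment rate = 8.14 / 119.66 = 6.80%.
Labor force participation rate = 119.66 / 181.77 = 65.83%.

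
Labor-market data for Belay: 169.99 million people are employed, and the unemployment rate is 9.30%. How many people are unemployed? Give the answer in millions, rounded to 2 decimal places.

About 17.43 million are unemployed.

Let U be the number unemployed. The labor force is E + U, and U/(E+U) = 0.0930.
So U = 0.0930 × 169.99 / (1 − 0.0930) = 15.8091 / 0.9070 ≈ 17.43 million.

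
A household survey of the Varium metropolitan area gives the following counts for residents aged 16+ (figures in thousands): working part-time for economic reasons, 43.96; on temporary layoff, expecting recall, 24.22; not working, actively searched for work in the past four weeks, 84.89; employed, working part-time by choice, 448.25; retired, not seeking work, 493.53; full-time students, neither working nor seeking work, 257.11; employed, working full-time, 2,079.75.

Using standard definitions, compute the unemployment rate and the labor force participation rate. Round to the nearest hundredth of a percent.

Employed = 43.96 + 448.25 + 2,079.75 = 2,571.96 thousand (anyone who worked, including part-time for economic reasons, counts as employed).
Unemployed = 24.22 + 84.89 = 109.11 thousand (jobless and actively searching, or on temporary layoff).
Labor force = 2,571.96 + 109.11 = 2,681.07 thousand.
Not in labor force = 493.53 + 257.11 = 750.64 thousand (those not working and not actively searching are outside the labor force).
Civilian working-age population = 2,681.07 + 750.64 = 3,431.71 thousand.
Unemployment rate = 109.11 / 2,681.07 = 4.07%.
Labor force participation rate = 2,681.07 / 3,431.71 = 78.13%.

Unemployment rate ≈ 4.07%; labor force participation rate ≈ 78.13%.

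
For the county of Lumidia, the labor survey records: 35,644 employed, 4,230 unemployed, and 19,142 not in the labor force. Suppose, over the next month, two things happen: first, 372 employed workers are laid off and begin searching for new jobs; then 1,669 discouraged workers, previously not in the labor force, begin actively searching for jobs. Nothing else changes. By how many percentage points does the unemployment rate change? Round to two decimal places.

The unemployment rate changes by +4.49 percentage points.

Initially, labor force = 35,644 + 4,230 = 39,874, so u = 4,230/39,874 = 10.61%.
After the first change, employed falls and unemployed rises by 372; labor force unchanged → E = 35,272, U = 4,602, labor force = 39,874.
After the second change, unemployed and labor force both rise by 1,669 → E = 35,272, U = 6,271, labor force = 41,543.
New unemployment rate = 6,271 / 41,543 = 15.10%.
Change = 15.10% − 10.61% = +4.49 percentage points.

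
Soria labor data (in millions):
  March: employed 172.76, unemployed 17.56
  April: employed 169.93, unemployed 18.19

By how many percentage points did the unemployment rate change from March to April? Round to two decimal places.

The unemployment rate changed by +0.44 percentage points.

March: labor force = 172.76 + 17.56 = 190.32; u = 17.56/190.32 = 9.23%.
April: labor force = 169.93 + 18.19 = 188.12; u = 18.19/188.12 = 9.67%.
Change = 9.67% − 9.23% = +0.44 pp.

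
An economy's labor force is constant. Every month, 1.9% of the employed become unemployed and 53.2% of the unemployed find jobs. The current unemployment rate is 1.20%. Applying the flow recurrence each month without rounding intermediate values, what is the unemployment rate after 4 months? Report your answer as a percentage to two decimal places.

With a fixed labor force, u_{t+1} = u_t + s·(1−u_t) − f·u_t = u_t·(1−s−f) + s.
Here 1−s−f = 0.449 and s = 0.019.
u_1 = 0.012000 × 0.449 + 0.019 = 0.024388.
u_2 = 0.024388 × 0.449 + 0.019 = 0.029950.
u_3 = 0.029950 × 0.449 + 0.019 = 0.032448.
u_4 = 0.032448 × 0.449 + 0.019 = 0.033569.

Unemployment rate after four months ≈ 3.36%.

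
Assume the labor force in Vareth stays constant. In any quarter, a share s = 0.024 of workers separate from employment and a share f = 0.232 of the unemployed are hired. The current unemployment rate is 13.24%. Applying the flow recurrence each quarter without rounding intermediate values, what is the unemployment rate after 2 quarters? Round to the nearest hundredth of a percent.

With a fixed labor force, u_{t+1} = u_t + s·(1−u_t) − f·u_t = u_t·(1−s−f) + s.
Here 1−s−f = 0.744 and s = 0.024.
u_1 = 0.132400 × 0.744 + 0.024 = 0.122506.
u_2 = 0.122506 × 0.744 + 0.024 = 0.115144.

Unemployment rate after two quarters ≈ 11.51%.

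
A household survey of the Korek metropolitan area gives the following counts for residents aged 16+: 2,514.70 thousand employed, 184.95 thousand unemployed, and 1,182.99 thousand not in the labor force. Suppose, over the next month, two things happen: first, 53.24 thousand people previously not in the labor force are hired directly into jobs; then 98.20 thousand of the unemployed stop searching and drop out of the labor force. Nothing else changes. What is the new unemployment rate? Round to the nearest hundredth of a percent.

New unemployment rate ≈ 3.27%.

Initially, labor force = 2,514.70 + 184.95 = 2,699.65 thousand, so u = 184.95/2,699.65 = 6.85%.
After the first change, employed and labor force both rise by 53.24; unemployed unchanged → E = 2,567.94, U = 184.95, labor force = 2,752.89 thousand.
After the second change, unemployed and labor force both fall by 98.20 → E = 2,567.94, U = 86.75, labor force = 2,654.69 thousand.
New unemployment rate = 86.75 / 2,654.69 = 3.27%.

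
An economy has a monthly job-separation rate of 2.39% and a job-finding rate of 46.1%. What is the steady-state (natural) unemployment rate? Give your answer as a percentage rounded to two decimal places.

At steady state the flows balance: s·E = f·U, so U/(E+U) = s/(s+f).
u* = 2.39 / (2.39 + 46.1) = 2.39 / 48.49 = 4.93%.

Steady-state unemployment rate ≈ 4.93%.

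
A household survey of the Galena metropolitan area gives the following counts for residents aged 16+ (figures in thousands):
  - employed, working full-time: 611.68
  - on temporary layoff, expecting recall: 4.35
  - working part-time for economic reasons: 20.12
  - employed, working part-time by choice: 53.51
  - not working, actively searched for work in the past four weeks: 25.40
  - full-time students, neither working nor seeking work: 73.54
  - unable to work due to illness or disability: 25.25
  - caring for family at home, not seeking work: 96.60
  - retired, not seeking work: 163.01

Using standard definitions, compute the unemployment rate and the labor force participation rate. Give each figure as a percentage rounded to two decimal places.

Unemployment rate ≈ 4.16%; labor force participation rate ≈ 66.61%.

Employed = 611.68 + 20.12 + 53.51 = 685.31 thousand (anyone who worked, including part-time for economic reasons, counts as employed).
Unemployed = 4.35 + 25.40 = 29.75 thousand (jobless and actively searching, or on temporary layoff).
Labor force = 685.31 + 29.75 = 715.06 thousand.
Not in labor force = 73.54 + 25.25 + 96.60 + 163.01 = 358.40 thousand (those not working and not actively searching are outside the labor force).
Civilian working-age population = 715.06 + 358.40 = 1,073.46 thousand.
Unemployment rate = 29.75 / 715.06 = 4.16%.
Labor force participation rate = 715.06 / 1,073.46 = 66.61%.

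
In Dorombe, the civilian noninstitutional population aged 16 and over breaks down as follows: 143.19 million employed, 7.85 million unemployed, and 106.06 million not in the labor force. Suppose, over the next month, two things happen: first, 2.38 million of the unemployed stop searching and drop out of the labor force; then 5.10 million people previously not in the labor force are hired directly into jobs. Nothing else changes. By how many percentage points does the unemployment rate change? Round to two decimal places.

The unemployment rate changes by −1.64 percentage points.

Initially, labor force = 143.19 + 7.85 = 151.04 million, so u = 7.85/151.04 = 5.20%.
After the first change, unemployed and labor force both fall by 2.38 → E = 143.19, U = 5.47, labor force = 148.66 million.
After the second change, employed and labor force both rise by 5.10; unemployed unchanged → E = 148.29, U = 5.47, labor force = 153.76 million.
New unemployment rate = 5.47 / 153.76 = 3.56%.
Change = 3.56% − 5.20% = −1.64 percentage points.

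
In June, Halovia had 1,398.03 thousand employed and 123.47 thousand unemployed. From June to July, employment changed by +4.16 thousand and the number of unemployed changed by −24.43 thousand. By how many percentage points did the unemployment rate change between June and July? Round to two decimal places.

The unemployment rate changed by −1.52 percentage points.

June: labor force = 1,398.03 + 123.47 = 1,521.50; u = 123.47/1,521.50 = 8.12%.
July: labor force = 1,402.19 + 99.04 = 1,501.23; u = 99.04/1,501.23 = 6.60%.
Change = 6.60% − 8.12% = −1.52 pp.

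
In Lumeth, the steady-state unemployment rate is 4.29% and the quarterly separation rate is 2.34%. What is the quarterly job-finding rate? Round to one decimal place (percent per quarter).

From u* = s/(s+f): f = s·(1−u)/u.
f = 2.34 × (1 − 0.0429) / 0.0429 = 2.2396 / 0.0429 ≈ 52.2% per quarter.

Job-finding rate ≈ 52.2% per quarter.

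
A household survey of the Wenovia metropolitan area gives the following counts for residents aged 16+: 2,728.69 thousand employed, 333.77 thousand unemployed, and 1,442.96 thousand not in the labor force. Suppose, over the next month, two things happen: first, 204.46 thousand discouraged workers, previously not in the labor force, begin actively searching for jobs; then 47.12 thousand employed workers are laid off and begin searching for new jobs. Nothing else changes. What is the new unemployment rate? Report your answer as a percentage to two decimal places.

New unemployment rate ≈ 17.92%.

Initially, labor force = 2,728.69 + 333.77 = 3,062.46 thousand, so u = 333.77/3,062.46 = 10.90%.
After the first change, unemployed and labor force both rise by 204.46 → E = 2,728.69, U = 538.23, labor force = 3,266.92 thousand.
After the second change, employed falls and unemployed rises by 47.12; labor force unchanged → E = 2,681.57, U = 585.35, labor force = 3,266.92 thousand.
New unemployment rate = 585.35 / 3,266.92 = 17.92%.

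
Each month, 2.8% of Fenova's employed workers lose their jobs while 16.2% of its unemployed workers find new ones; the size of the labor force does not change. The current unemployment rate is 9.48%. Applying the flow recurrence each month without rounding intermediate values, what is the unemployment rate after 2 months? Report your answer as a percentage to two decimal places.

Unemployment rate after two months ≈ 11.29%.

With a fixed labor force, u_{t+1} = u_t + s·(1−u_t) − f·u_t = u_t·(1−s−f) + s.
Here 1−s−f = 0.810 and s = 0.028.
u_1 = 0.094800 × 0.810 + 0.028 = 0.104788.
u_2 = 0.104788 × 0.810 + 0.028 = 0.112878.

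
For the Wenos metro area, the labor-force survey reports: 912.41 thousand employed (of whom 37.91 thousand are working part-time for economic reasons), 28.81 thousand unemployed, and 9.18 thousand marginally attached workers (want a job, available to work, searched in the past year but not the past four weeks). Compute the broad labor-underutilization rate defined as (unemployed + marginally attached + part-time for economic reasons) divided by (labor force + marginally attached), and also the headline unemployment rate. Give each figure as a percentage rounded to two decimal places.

Labor force = 912.41 + 28.81 = 941.22 thousand.
Numerator = 28.81 + 9.18 + 37.91 = 75.90 thousand.
Denominator = 941.22 + 9.18 = 950.40 thousand.
Broad rate = 75.90 / 950.40 = 7.99%.
Headline unemployment rate = 28.81 / 941.22 = 3.06%.

Broad underutilization rate ≈ 7.99%; headline unemployment rate ≈ 3.06%.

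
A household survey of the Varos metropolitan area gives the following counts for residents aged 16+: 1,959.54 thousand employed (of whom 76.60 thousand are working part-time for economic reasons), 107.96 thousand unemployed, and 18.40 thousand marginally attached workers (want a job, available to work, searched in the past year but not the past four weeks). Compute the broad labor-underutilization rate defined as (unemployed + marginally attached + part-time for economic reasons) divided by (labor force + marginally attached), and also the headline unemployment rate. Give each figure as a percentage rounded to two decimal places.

Labor force = 1,959.54 + 107.96 = 2,067.50 thousand.
Numerator = 107.96 + 18.40 + 76.60 = 202.96 thousand.
Denominator = 2,067.50 + 18.40 = 2,085.90 thousand.
Broad rate = 202.96 / 2,085.90 = 9.73%.
Headline unemployment rate = 107.96 / 2,067.50 = 5.22%.

Broad underutilization rate ≈ 9.73%; headline unemployment rate ≈ 5.22%.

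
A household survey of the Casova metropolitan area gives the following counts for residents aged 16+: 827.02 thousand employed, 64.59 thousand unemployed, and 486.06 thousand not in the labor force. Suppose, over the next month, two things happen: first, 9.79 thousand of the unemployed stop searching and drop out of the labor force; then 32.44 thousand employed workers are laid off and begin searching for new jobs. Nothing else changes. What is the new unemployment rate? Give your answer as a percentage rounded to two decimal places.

Initially, labor force = 827.02 + 64.59 = 891.61 thousand, so u = 64.59/891.61 = 7.24%.
After the first change, unemployed and labor force both fall by 9.79 → E = 827.02, U = 54.80, labor force = 881.82 thousand.
After the second change, employed falls and unemployed rises by 32.44; labor force unchanged → E = 794.58, U = 87.24, labor force = 881.82 thousand.
New unemployment rate = 87.24 / 881.82 = 9.89%.

New unemployment rate ≈ 9.89%.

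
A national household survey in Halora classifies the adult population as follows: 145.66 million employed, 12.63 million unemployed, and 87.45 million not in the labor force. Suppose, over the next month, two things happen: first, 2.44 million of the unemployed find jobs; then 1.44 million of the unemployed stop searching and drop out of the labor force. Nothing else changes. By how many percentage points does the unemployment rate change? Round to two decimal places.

The unemployment rate changes by −2.40 percentage points.

Initially, labor force = 145.66 + 12.63 = 158.29 million, so u = 12.63/158.29 = 7.98%.
After the first change, unemployed falls and employed rises by 2.44; labor force unchanged → E = 148.10, U = 10.19, labor force = 158.29 million.
After the second change, unemployed and labor force both fall by 1.44 → E = 148.10, U = 8.75, labor force = 156.85 million.
New unemployment rate = 8.75 / 156.85 = 5.58%.
Change = 5.58% − 7.98% = −2.40 percentage points.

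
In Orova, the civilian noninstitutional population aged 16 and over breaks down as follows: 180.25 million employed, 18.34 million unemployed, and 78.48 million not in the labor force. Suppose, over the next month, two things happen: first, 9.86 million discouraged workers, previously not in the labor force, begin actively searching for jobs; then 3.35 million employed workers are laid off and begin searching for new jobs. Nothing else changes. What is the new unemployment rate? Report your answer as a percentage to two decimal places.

New unemployment rate ≈ 15.14%.

Initially, labor force = 180.25 + 18.34 = 198.59 million, so u = 18.34/198.59 = 9.24%.
After the first change, unemployed and labor force both rise by 9.86 → E = 180.25, U = 28.20, labor force = 208.45 million.
After the second change, employed falls and unemployed rises by 3.35; labor force unchanged → E = 176.90, U = 31.55, labor force = 208.45 million.
New unemployment rate = 31.55 / 208.45 = 15.14%.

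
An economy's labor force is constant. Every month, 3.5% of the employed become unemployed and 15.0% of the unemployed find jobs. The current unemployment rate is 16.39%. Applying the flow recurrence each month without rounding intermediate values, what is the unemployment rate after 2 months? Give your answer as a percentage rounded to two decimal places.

With a fixed labor force, u_{t+1} = u_t + s·(1−u_t) − f·u_t = u_t·(1−s−f) + s.
Here 1−s−f = 0.815 and s = 0.035.
u_1 = 0.163900 × 0.815 + 0.035 = 0.168578.
u_2 = 0.168578 × 0.815 + 0.035 = 0.172391.

Unemployment rate after two months ≈ 17.24%.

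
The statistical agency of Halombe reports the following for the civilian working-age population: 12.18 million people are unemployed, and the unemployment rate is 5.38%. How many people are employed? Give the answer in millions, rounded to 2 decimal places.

About 214.21 million are employed.

Labor force = U / u = 12.18 / 0.0538 ≈ 226.39 million.
Employed = labor force − unemployed = 226.39 − 12.18 = 214.21 million.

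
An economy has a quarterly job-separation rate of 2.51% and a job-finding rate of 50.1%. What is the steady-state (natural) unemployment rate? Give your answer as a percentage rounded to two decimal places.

At steady state the flows balance: s·E = f·U, so U/(E+U) = s/(s+f).
u* = 2.51 / (2.51 + 50.1) = 2.51 / 52.61 = 4.77%.

Steady-state unemployment rate ≈ 4.77%.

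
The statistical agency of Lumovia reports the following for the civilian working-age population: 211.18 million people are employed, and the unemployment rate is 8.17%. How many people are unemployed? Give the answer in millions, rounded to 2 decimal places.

Let U be the number unemployed. The labor force is E + U, and U/(E+U) = 0.0817.
So U = 0.0817 × 211.18 / (1 − 0.0817) = 17.2534 / 0.9183 ≈ 18.79 million.

About 18.79 million are unemployed.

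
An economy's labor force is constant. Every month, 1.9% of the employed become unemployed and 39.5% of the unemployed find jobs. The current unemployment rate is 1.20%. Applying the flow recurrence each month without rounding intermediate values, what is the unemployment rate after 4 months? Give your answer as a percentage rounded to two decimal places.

Unemployment rate after four months ≈ 4.19%.

With a fixed labor force, u_{t+1} = u_t + s·(1−u_t) − f·u_t = u_t·(1−s−f) + s.
Here 1−s−f = 0.586 and s = 0.019.
u_1 = 0.012000 × 0.586 + 0.019 = 0.026032.
u_2 = 0.026032 × 0.586 + 0.019 = 0.034255.
u_3 = 0.034255 × 0.586 + 0.019 = 0.039073.
u_4 = 0.039073 × 0.586 + 0.019 = 0.041897.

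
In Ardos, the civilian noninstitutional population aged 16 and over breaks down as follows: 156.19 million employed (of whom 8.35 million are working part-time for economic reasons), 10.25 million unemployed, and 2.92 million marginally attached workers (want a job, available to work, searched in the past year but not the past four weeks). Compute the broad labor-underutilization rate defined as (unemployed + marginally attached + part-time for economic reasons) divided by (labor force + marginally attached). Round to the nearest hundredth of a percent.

Broad underutilization rate ≈ 12.71%.

Labor force = 156.19 + 10.25 = 166.44 million.
Numerator = 10.25 + 2.92 + 8.35 = 21.52 million.
Denominator = 166.44 + 2.92 = 169.36 million.
Broad rate = 21.52 / 169.36 = 12.71%.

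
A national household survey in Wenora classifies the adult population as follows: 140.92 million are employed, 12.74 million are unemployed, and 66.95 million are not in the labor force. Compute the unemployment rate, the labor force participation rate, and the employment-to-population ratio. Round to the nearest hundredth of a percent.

Unemployment rate ≈ 8.29%; labor force participation rate ≈ 69.65%; employment-population ratio ≈ 63.88%.

Labor force = employed + unemployed = 140.92 + 12.74 = 153.66 million.
Working-age population = 153.66 + 66.95 = 220.61 million.
Unemployment rate = 12.74 / 153.66 = 8.29%.
Labor force participation rate = 153.66 / 220.61 = 69.65%.
Employment-population ratio = 140.92 / 220.61 = 63.88%.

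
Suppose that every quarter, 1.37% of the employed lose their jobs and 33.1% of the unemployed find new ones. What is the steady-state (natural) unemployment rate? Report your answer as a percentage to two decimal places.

At steady state the flows balance: s·E = f·U, so U/(E+U) = s/(s+f).
u* = 1.37 / (1.37 + 33.1) = 1.37 / 34.47 = 3.97%.

Steady-state unemployment rate ≈ 3.97%.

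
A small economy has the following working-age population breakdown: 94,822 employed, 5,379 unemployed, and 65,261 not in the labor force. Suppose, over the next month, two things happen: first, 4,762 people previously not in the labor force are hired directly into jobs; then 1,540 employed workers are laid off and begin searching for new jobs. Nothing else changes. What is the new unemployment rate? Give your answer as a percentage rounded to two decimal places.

New unemployment rate ≈ 6.59%.

Initially, labor force = 94,822 + 5,379 = 100,201, so u = 5,379/100,201 = 5.37%.
After the first change, employed and labor force both rise by 4,762; unemployed unchanged → E = 99,584, U = 5,379, labor force = 104,963.
After the second change, employed falls and unemployed rises by 1,540; labor force unchanged → E = 98,044, U = 6,919, labor force = 104,963.
New unemployment rate = 6,919 / 104,963 = 6.59%.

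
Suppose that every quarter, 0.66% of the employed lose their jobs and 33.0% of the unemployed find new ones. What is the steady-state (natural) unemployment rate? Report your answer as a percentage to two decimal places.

Steady-state unemployment rate ≈ 1.96%.

At steady state the flows balance: s·E = f·U, so U/(E+U) = s/(s+f).
u* = 0.66 / (0.66 + 33.0) = 0.66 / 33.66 = 1.96%.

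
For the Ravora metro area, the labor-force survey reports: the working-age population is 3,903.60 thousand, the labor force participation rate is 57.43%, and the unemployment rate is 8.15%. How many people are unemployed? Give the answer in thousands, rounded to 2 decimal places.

About 182.71 thousand are unemployed.

Labor force = 0.5743 × 3,903.60 = 2,241.84 thousand.
Unemployed = 0.0815 × 2,241.84 ≈ 182.71 thousand.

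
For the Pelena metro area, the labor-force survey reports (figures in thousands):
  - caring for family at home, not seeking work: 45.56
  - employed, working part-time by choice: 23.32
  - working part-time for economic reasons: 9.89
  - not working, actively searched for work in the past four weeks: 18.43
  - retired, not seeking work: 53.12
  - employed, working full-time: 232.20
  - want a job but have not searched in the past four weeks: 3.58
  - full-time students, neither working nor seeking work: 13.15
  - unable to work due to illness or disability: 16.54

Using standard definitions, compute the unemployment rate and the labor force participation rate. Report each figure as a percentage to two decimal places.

Unemployment rate ≈ 6.49%; labor force participation rate ≈ 68.27%.

Employed = 23.32 + 9.89 + 232.20 = 265.41 thousand (anyone who worked, including part-time for economic reasons, counts as employed).
Unemployed = 18.43 thousand.
Labor force = 265.41 + 18.43 = 283.84 thousand.
Not in labor force = 45.56 + 53.12 + 3.58 + 13.15 + 16.54 = 131.95 thousand (those not working and not actively searching are outside the labor force — including those who want a job but have given up searching).
Civilian working-age population = 283.84 + 131.95 = 415.79 thousand.
Unemployment rate = 18.43 / 283.84 = 6.49%.
Labor force participation rate = 283.84 / 415.79 = 68.27%.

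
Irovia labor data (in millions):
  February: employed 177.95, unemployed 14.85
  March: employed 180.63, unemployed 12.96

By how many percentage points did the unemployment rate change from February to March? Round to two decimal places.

The unemployment rate changed by −1.01 percentage points.

February: labor force = 177.95 + 14.85 = 192.80; u = 14.85/192.80 = 7.70%.
March: labor force = 180.63 + 12.96 = 193.59; u = 12.96/193.59 = 6.69%.
Change = 6.69% − 7.70% = −1.01 pp.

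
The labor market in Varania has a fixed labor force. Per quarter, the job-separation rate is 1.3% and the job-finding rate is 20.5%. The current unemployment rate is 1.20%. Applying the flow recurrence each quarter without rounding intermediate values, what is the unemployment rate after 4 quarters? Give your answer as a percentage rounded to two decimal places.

Unemployment rate after four quarters ≈ 4.18%.

With a fixed labor force, u_{t+1} = u_t + s·(1−u_t) − f·u_t = u_t·(1−s−f) + s.
Here 1−s−f = 0.782 and s = 0.013.
u_1 = 0.012000 × 0.782 + 0.013 = 0.022384.
u_2 = 0.022384 × 0.782 + 0.013 = 0.030504.
u_3 = 0.030504 × 0.782 + 0.013 = 0.036854.
u_4 = 0.036854 × 0.782 + 0.013 = 0.041820.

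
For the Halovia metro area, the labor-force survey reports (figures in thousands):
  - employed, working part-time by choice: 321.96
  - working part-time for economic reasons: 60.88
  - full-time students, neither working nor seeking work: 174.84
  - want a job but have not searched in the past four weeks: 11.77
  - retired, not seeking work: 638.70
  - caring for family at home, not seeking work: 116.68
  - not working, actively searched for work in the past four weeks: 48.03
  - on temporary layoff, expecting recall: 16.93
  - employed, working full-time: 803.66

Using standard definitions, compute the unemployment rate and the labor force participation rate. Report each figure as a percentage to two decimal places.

Unemployment rate ≈ 5.19%; labor force participation rate ≈ 57.05%.

Employed = 321.96 + 60.88 + 803.66 = 1,186.50 thousand (anyone who worked, including part-time for economic reasons, counts as employed).
Unemployed = 48.03 + 16.93 = 64.96 thousand (jobless and actively searching, or on temporary layoff).
Labor force = 1,186.50 + 64.96 = 1,251.46 thousand.
Not in labor force = 174.84 + 11.77 + 638.70 + 116.68 = 941.99 thousand (those not working and not actively searching are outside the labor force — including those who want a job but have given up searching).
Civilian working-age population = 1,251.46 + 941.99 = 2,193.45 thousand.
Unemployment rate = 64.96 / 1,251.46 = 5.19%.
Labor force participation rate = 1,251.46 / 2,193.45 = 57.05%.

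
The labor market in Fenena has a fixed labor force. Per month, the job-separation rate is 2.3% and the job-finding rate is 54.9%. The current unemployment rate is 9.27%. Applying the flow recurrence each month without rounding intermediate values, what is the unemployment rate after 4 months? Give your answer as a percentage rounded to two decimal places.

With a fixed labor force, u_{t+1} = u_t + s·(1−u_t) − f·u_t = u_t·(1−s−f) + s.
Here 1−s−f = 0.428 and s = 0.023.
u_1 = 0.092700 × 0.428 + 0.023 = 0.062676.
u_2 = 0.062676 × 0.428 + 0.023 = 0.049825.
u_3 = 0.049825 × 0.428 + 0.023 = 0.044325.
u_4 = 0.044325 × 0.428 + 0.023 = 0.041971.

Unemployment rate after four months ≈ 4.20%.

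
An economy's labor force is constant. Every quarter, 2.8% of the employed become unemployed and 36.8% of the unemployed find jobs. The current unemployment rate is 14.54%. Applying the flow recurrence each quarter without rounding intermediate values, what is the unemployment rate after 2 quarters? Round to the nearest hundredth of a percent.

With a fixed labor force, u_{t+1} = u_t + s·(1−u_t) − f·u_t = u_t·(1−s−f) + s.
Here 1−s−f = 0.604 and s = 0.028.
u_1 = 0.145400 × 0.604 + 0.028 = 0.115822.
u_2 = 0.115822 × 0.604 + 0.028 = 0.097956.

Unemployment rate after two quarters ≈ 9.80%.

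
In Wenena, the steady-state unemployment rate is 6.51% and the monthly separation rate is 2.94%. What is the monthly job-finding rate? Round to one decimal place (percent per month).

Job-finding rate ≈ 42.2% per month.

From u* = s/(s+f): f = s·(1−u)/u.
f = 2.94 × (1 − 0.0651) / 0.0651 = 2.7486 / 0.0651 ≈ 42.2% per month.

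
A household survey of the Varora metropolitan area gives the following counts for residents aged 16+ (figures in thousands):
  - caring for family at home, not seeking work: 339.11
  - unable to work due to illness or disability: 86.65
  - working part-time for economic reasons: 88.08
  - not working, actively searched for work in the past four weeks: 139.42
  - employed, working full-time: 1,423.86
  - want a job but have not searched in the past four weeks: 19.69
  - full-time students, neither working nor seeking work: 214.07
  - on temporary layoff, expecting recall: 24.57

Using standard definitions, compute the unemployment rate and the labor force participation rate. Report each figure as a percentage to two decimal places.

Employed = 88.08 + 1,423.86 = 1,511.94 thousand (anyone who worked, including part-time for economic reasons, counts as employed).
Unemployed = 139.42 + 24.57 = 163.99 thousand (jobless and actively searching, or on temporary layoff).
Labor force = 1,511.94 + 163.99 = 1,675.93 thousand.
Not in labor force = 339.11 + 86.65 + 19.69 + 214.07 = 659.52 thousand (those not working and not actively searching are outside the labor force — including those who want a job but have given up searching).
Civilian working-age population = 1,675.93 + 659.52 = 2,335.45 thousand.
Unemployment rate = 163.99 / 1,675.93 = 9.79%.
Labor force participation rate = 1,675.93 / 2,335.45 = 71.76%.

Unemployment rate ≈ 9.79%; labor force participation rate ≈ 71.76%.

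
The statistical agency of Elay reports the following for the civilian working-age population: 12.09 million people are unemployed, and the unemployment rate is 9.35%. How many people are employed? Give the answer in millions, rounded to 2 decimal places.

About 117.21 million are employed.

Labor force = U / u = 12.09 / 0.0935 ≈ 129.30 million.
Employed = labor force − unemployed = 129.30 − 12.09 = 117.21 million.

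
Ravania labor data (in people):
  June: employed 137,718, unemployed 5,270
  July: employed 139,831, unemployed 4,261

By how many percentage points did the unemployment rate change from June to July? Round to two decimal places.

June: labor force = 137,718 + 5,270 = 142,988; u = 5,270/142,988 = 3.69%.
July: labor force = 139,831 + 4,261 = 144,092; u = 4,261/144,092 = 2.96%.
Change = 2.96% − 3.69% = −0.73 pp.

The unemployment rate changed by −0.73 percentage points.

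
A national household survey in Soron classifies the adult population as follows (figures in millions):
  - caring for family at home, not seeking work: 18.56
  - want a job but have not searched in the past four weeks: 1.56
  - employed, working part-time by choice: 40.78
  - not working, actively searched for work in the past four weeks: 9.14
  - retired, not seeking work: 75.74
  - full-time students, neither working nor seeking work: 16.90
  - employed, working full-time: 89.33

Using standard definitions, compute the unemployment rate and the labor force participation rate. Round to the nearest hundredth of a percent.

Unemployment rate ≈ 6.56%; labor force participation rate ≈ 55.26%.

Employed = 40.78 + 89.33 = 130.11 million.
Unemployed = 9.14 million.
Labor force = 130.11 + 9.14 = 139.25 million.
Not in labor force = 18.56 + 1.56 + 75.74 + 16.90 = 112.76 million (those not working and not actively searching are outside the labor force — including those who want a job but have given up searching).
Civilian working-age population = 139.25 + 112.76 = 252.01 million.
Unemployment rate = 9.14 / 139.25 = 6.56%.
Labor force participation rate = 139.25 / 252.01 = 55.26%.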